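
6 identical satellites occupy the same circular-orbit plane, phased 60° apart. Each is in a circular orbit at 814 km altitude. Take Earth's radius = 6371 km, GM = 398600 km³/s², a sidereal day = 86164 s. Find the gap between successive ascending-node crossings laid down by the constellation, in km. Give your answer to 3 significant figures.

469 km

Semi-major axis a = 6371 + 814 = 7185 km. Period T = 2π√(a³/μ) = 2π√(7185³/398600) = 6061.1 s = 101.02 min.
Single-satellite node shift = (6061.1/86164) × 360° = 25.32°.
With 6 satellites evenly phased, successive equator crossings are 25.32/6 = 4.221° apart.
That is 4.221 × 111.2 = 469 km at the equator.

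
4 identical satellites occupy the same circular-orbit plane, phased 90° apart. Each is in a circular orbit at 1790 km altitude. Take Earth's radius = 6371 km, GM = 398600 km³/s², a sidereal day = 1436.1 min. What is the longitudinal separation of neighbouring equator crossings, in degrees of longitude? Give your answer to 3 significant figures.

Semi-major axis a = 6371 + 1790 = 8161 km. Period T = 2π√(a³/μ) = 2π√(8161³/398600) = 7337.1 s = 122.29 min.
Single-satellite node shift = (7337.1/86166) × 360° = 30.65°.
With 4 satellites evenly phased, successive equator crossings are 30.65/4 = 7.664° apart.

7.66°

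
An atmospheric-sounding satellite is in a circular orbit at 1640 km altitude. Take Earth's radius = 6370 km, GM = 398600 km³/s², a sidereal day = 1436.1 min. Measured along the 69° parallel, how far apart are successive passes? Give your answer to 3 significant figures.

Semi-major axis a = 6370 + 1640 = 8010 km. Period T = 2π√(a³/μ) = 2π√(8010³/398600) = 7134.4 s = 118.91 min.
Node shift per orbit = (7134.4/86166) × 360° = 29.81°.
Equatorial spacing = 29.81 × 111.2 km/° = 3314 km.
At 69° latitude, spacing = 3314 × cos(69°) = 1188 km.

1190 km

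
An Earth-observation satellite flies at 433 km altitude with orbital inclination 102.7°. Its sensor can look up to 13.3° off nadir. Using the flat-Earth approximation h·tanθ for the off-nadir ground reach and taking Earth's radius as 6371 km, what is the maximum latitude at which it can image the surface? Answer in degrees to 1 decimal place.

78.2°

Retrograde orbit: the ground track reaches ±(180° − i) = ±(180 − 102.7) = ±77.3°.
Sensor half-swath on the ground ≈ 433·tan(13.3°) = 102 km = 0.92° of latitude.
Maximum observable latitude ≈ 77.3 + 0.92 = 78.2°.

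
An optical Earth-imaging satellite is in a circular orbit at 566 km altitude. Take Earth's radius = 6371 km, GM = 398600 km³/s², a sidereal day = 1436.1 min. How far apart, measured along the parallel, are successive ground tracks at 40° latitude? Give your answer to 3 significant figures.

Semi-major axis a = 6371 + 566 = 6937 km. Period T = 2π√(a³/μ) = 2π√(6937³/398600) = 5750.0 s = 95.83 min.
Node shift per orbit = (5750.0/86166) × 360° = 24.02°.
Equatorial spacing = 24.02 × 111.2 km/° = 2671 km.
At 40° latitude, spacing = 2671 × cos(40°) = 2046 km.

2050 km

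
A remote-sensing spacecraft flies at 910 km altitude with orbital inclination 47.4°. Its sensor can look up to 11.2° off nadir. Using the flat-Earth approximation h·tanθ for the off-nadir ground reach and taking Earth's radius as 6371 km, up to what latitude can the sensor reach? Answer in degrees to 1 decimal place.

49.0°

For a prograde orbit the ground track reaches latitude ±i = ±47.4°.
Sensor half-swath on the ground ≈ 910·tan(11.2°) = 180 km = 1.62° of latitude.
Maximum observable latitude ≈ 47.4 + 1.62 = 49.0°.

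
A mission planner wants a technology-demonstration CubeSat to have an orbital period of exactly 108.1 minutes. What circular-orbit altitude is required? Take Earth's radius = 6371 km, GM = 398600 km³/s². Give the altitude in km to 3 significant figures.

1150 km

T = 108.1 min = 6486.0 s.
From T = 2π√(a³/μ): a = (μ T²/4π²)^(1/3) = (398600 × 6486.0² / 4π²)^(1/3) = 7517 km.
Altitude h = a − R = 7517 − 6371 = 1146 km.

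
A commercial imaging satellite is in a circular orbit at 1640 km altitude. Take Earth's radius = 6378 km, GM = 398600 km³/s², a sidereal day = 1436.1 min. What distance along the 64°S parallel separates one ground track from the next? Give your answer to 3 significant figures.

Semi-major axis a = 6378 + 1640 = 8018 km. Period T = 2π√(a³/μ) = 2π√(8018³/398600) = 7145.1 s = 119.09 min.
Node shift per orbit = (7145.1/86166) × 360° = 29.85°.
Equatorial spacing = 29.85 × 111.3 km/° = 3323 km.
At 64° latitude, spacing = 3323 × cos(64°) = 1457 km.

1460 km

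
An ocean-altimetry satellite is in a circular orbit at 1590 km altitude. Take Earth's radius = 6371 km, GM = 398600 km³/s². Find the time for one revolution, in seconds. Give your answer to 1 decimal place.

7069.1 seconds

Semi-major axis a = 6371 + 1590 = 7961 km. Period T = 2π√(a³/μ) = 2π√(7961³/398600) = 7069.1 s = 117.82 min.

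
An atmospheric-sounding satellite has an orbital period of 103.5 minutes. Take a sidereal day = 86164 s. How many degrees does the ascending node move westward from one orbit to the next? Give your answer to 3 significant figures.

25.9°

T = 103.5 min = 6210.0 s.
During one orbit Earth rotates (6210.0 / 86164) × 360° = 25.95°.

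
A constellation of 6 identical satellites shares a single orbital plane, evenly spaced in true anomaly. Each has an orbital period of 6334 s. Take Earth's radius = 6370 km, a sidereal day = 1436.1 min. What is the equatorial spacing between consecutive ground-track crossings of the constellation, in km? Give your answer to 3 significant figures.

Single-satellite node shift = (6334.0/86166) × 360° = 26.46°.
With 6 satellites evenly phased, successive equator crossings are 26.46/6 = 4.411° apart.
That is 4.411 × 111.2 = 490 km at the equator.

490 km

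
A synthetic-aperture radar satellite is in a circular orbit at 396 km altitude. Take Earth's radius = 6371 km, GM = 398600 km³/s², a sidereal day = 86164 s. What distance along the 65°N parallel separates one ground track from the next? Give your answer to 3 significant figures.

1090 km

Semi-major axis a = 6371 + 396 = 6767 km. Period T = 2π√(a³/μ) = 2π√(6767³/398600) = 5539.9 s = 92.33 min.
Node shift per orbit = (5539.9/86164) × 360° = 23.15°.
Equatorial spacing = 23.15 × 111.2 km/° = 2574 km.
At 65° latitude, spacing = 2574 × cos(65°) = 1088 km.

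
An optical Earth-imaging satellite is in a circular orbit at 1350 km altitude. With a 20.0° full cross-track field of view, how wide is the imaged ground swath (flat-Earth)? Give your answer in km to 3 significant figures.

Half-angle = 20.0°/2 = 10°.
Swath width ≈ 2h·tan(θ/2) = 2 × 1350 × tan(10°) = 476.1 km.

476 km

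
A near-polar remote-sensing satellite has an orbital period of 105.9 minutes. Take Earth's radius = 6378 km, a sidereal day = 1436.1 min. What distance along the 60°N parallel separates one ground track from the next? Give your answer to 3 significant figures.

T = 105.9 min = 6354.0 s.
Node shift per orbit = (6354.0/86166) × 360° = 26.55°.
Equatorial spacing = 26.55 × 111.3 km/° = 2955 km.
At 60° latitude, spacing = 2955 × cos(60°) = 1478 km.

1480 km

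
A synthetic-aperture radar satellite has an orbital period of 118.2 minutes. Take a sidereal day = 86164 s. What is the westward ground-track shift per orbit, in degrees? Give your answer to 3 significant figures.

29.6°

T = 118.2 min = 7092.0 s.
During one orbit Earth rotates (7092.0 / 86164) × 360° = 29.63°.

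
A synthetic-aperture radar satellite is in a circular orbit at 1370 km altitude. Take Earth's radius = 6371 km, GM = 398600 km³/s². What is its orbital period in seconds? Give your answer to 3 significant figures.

6780 seconds

Semi-major axis a = 6371 + 1370 = 7741 km. Period T = 2π√(a³/μ) = 2π√(7741³/398600) = 6778.1 s = 112.97 min.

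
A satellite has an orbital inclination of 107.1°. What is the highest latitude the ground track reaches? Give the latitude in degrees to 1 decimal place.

Retrograde orbit: the ground track reaches ±(180° − i) = ±(180 − 107.1) = ±72.9°.

72.9°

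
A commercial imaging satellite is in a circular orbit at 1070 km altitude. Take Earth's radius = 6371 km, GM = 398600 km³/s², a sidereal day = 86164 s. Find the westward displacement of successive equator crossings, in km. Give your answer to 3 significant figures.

Semi-major axis a = 6371 + 1070 = 7441 km. Period T = 2π√(a³/μ) = 2π√(7441³/398600) = 6387.9 s = 106.47 min.
During one orbit Earth rotates (6387.9 / 86164) × 360° = 26.69°.
At the equator that is 26.69° × (2π·6371/360) km/° = 26.69 × 111.2 = 2968 km.

2970 km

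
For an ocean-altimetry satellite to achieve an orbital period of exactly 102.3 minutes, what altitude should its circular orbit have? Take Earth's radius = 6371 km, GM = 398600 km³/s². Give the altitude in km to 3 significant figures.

T = 102.3 min = 6138.0 s.
From T = 2π√(a³/μ): a = (μ T²/4π²)^(1/3) = (398600 × 6138.0² / 4π²)^(1/3) = 7246 km.
Altitude h = a − R = 7246 − 6371 = 875 km.

875 km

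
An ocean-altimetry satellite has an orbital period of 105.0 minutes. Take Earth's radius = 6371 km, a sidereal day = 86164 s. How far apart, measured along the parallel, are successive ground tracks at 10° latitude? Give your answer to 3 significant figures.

2880 km

T = 105.0 min = 6300.0 s.
Node shift per orbit = (6300.0/86164) × 360° = 26.32°.
Equatorial spacing = 26.32 × 111.2 km/° = 2927 km.
At 10° latitude, spacing = 2927 × cos(10°) = 2882 km.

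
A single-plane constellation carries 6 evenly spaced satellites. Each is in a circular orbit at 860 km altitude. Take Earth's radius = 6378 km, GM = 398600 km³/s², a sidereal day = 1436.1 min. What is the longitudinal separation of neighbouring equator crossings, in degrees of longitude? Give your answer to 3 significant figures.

Semi-major axis a = 6378 + 860 = 7238 km. Period T = 2π√(a³/μ) = 2π√(7238³/398600) = 6128.3 s = 102.14 min.
Single-satellite node shift = (6128.3/86166) × 360° = 25.60°.
With 6 satellites evenly phased, successive equator crossings are 25.60/6 = 4.267° apart.

4.27°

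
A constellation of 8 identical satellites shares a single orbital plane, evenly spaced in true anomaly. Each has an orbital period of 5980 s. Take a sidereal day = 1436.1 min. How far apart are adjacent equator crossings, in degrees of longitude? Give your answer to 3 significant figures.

3.12°

Single-satellite node shift = (5980.0/86166) × 360° = 24.98°.
With 8 satellites evenly phased, successive equator crossings are 24.98/8 = 3.123° apart.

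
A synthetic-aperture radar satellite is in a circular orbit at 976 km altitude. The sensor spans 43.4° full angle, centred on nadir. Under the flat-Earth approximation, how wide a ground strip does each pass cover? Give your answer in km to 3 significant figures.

777 km

Half-angle = 43.4°/2 = 21.7°.
Swath width ≈ 2h·tan(θ/2) = 2 × 976 × tan(21.7°) = 776.8 km.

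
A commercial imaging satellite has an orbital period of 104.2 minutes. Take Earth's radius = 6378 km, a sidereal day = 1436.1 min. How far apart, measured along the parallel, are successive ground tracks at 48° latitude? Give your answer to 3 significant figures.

T = 104.2 min = 6252.0 s.
Node shift per orbit = (6252.0/86166) × 360° = 26.12°.
Equatorial spacing = 26.12 × 111.3 km/° = 2908 km.
At 48° latitude, spacing = 2908 × cos(48°) = 1946 km.

1950 km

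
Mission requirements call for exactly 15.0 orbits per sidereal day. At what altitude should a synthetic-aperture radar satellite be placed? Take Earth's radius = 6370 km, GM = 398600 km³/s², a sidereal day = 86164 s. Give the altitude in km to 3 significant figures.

562 km

Required period T = 86164 / 15.0 = 5744.3 s.
From T = 2π√(a³/μ): a = (μ T²/4π²)^(1/3) = (398600 × 5744.3² / 4π²)^(1/3) = 6932 km.
Altitude h = a − R = 6932 − 6370 = 562 km.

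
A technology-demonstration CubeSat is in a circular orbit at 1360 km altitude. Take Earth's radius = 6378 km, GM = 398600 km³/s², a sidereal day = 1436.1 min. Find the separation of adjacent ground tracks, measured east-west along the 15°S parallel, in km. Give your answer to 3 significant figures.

3040 km

Semi-major axis a = 6378 + 1360 = 7738 km. Period T = 2π√(a³/μ) = 2π√(7738³/398600) = 6774.1 s = 112.90 min.
Node shift per orbit = (6774.1/86166) × 360° = 28.30°.
Equatorial spacing = 28.30 × 111.3 km/° = 3151 km.
At 15° latitude, spacing = 3151 × cos(15°) = 3043 km.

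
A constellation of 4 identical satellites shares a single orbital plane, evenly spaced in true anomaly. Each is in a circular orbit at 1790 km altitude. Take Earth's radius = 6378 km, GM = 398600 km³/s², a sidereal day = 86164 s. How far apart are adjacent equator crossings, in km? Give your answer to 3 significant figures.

Semi-major axis a = 6378 + 1790 = 8168 km. Period T = 2π√(a³/μ) = 2π√(8168³/398600) = 7346.6 s = 122.44 min.
Single-satellite node shift = (7346.6/86164) × 360° = 30.69°.
With 4 satellites evenly phased, successive equator crossings are 30.69/4 = 7.674° apart.
That is 7.674 × 111.3 = 854 km at the equator.

854 km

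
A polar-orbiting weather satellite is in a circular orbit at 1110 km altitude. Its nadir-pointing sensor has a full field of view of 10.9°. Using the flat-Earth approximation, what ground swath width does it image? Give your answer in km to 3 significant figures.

212 km

Half-angle = 10.9°/2 = 5.45°.
Swath width ≈ 2h·tan(θ/2) = 2 × 1110 × tan(5.45°) = 211.8 km.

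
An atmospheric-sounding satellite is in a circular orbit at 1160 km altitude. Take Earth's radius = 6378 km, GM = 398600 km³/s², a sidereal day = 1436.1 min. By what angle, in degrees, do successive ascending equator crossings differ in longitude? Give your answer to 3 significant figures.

Semi-major axis a = 6378 + 1160 = 7538 km. Period T = 2π√(a³/μ) = 2π√(7538³/398600) = 6513.2 s = 108.55 min.
During one orbit Earth rotates (6513.2 / 86166) × 360° = 27.21°.

27.2°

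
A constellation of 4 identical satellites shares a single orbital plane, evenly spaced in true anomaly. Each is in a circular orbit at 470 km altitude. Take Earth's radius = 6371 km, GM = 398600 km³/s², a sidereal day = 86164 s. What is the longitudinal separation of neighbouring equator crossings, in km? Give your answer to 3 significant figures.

654 km

Semi-major axis a = 6371 + 470 = 6841 km. Period T = 2π√(a³/μ) = 2π√(6841³/398600) = 5631.1 s = 93.85 min.
Single-satellite node shift = (5631.1/86164) × 360° = 23.53°.
With 4 satellites evenly phased, successive equator crossings are 23.53/4 = 5.882° apart.
That is 5.882 × 111.2 = 654 km at the equator.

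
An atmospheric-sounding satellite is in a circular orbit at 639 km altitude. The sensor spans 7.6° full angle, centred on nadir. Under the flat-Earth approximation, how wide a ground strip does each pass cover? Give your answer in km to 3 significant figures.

84.9 km

Half-angle = 7.6°/2 = 3.8°.
Swath width ≈ 2h·tan(θ/2) = 2 × 639 × tan(3.8°) = 84.9 km.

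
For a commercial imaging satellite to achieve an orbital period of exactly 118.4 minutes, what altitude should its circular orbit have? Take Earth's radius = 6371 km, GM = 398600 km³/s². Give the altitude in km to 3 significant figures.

1620 km

T = 118.4 min = 7104.0 s.
From T = 2π√(a³/μ): a = (μ T²/4π²)^(1/3) = (398600 × 7104.0² / 4π²)^(1/3) = 7987 km.
Altitude h = a − R = 7987 − 6371 = 1616 km.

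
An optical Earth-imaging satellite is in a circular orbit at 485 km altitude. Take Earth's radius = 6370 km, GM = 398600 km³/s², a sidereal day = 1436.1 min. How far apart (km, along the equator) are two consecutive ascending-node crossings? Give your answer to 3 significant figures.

2620 km

Semi-major axis a = 6370 + 485 = 6855 km. Period T = 2π√(a³/μ) = 2π√(6855³/398600) = 5648.4 s = 94.14 min.
During one orbit Earth rotates (5648.4 / 86166) × 360° = 23.60°.
At the equator that is 23.60° × (2π·6370/360) km/° = 23.60 × 111.2 = 2624 km.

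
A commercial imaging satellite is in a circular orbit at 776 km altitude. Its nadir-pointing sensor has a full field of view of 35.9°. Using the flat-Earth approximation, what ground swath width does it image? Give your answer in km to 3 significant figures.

Half-angle = 35.9°/2 = 17.95°.
Swath width ≈ 2h·tan(θ/2) = 2 × 776 × tan(17.95°) = 502.8 km.

503 km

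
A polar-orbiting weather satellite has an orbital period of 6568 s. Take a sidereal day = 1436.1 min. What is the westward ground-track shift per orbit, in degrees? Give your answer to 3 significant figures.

27.4°

During one orbit Earth rotates (6568.0 / 86166) × 360° = 27.44°.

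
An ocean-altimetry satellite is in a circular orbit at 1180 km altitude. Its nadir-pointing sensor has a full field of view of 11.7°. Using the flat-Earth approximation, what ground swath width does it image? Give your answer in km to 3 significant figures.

242 km

Half-angle = 11.7°/2 = 5.85°.
Swath width ≈ 2h·tan(θ/2) = 2 × 1180 × tan(5.85°) = 241.8 km.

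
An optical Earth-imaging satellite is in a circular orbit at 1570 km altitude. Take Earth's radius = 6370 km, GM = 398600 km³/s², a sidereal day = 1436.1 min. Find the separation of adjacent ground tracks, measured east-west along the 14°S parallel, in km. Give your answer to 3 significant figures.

Semi-major axis a = 6370 + 1570 = 7940 km. Period T = 2π√(a³/μ) = 2π√(7940³/398600) = 7041.1 s = 117.35 min.
Node shift per orbit = (7041.1/86166) × 360° = 29.42°.
Equatorial spacing = 29.42 × 111.2 km/° = 3271 km.
At 14° latitude, spacing = 3271 × cos(14°) = 3173 km.

3170 km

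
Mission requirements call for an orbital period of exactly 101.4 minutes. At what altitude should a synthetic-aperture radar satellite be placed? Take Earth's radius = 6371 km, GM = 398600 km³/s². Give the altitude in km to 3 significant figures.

832 km

T = 101.4 min = 6084.0 s.
From T = 2π√(a³/μ): a = (μ T²/4π²)^(1/3) = (398600 × 6084.0² / 4π²)^(1/3) = 7203 km.
Altitude h = a − R = 7203 − 6371 = 832 km.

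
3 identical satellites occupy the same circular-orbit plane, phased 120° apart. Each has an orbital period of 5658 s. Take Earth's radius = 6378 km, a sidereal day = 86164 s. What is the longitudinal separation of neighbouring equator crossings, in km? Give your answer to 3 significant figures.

Single-satellite node shift = (5658.0/86164) × 360° = 23.64°.
With 3 satellites evenly phased, successive equator crossings are 23.64/3 = 7.880° apart.
That is 7.880 × 111.3 = 877 km at the equator.

877 km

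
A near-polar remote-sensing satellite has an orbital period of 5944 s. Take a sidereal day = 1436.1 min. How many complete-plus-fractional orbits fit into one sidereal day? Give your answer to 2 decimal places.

14.50

Orbits per sidereal day = 86166 / 5944.0 = 14.496.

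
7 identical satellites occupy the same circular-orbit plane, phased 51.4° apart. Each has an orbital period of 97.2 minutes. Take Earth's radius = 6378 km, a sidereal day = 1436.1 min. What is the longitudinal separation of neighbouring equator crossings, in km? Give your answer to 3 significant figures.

T = 97.2 min = 5832.0 s.
Single-satellite node shift = (5832.0/86166) × 360° = 24.37°.
With 7 satellites evenly phased, successive equator crossings are 24.37/7 = 3.481° apart.
That is 3.481 × 111.3 = 387 km at the equator.

387 km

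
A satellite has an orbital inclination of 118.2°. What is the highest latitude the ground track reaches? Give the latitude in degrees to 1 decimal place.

Retrograde orbit: the ground track reaches ±(180° − i) = ±(180 − 118.2) = ±61.8°.

61.8°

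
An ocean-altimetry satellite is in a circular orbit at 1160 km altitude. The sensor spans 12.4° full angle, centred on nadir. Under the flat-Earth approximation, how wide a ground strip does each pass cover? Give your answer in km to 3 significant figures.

Half-angle = 12.4°/2 = 6.2°.
Swath width ≈ 2h·tan(θ/2) = 2 × 1160 × tan(6.2°) = 252.0 km.

252 km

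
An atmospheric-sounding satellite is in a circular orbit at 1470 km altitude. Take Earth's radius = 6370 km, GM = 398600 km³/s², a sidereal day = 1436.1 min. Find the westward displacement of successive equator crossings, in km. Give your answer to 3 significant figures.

3210 km

Semi-major axis a = 6370 + 1470 = 7840 km. Period T = 2π√(a³/μ) = 2π√(7840³/398600) = 6908.5 s = 115.14 min.
During one orbit Earth rotates (6908.5 / 86166) × 360° = 28.86°.
At the equator that is 28.86° × (2π·6370/360) km/° = 28.86 × 111.2 = 3209 km.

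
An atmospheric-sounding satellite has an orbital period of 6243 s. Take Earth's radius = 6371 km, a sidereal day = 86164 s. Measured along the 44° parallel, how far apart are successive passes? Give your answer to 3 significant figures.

2090 km

Node shift per orbit = (6243.0/86164) × 360° = 26.08°.
Equatorial spacing = 26.08 × 111.2 km/° = 2900 km.
At 44° latitude, spacing = 2900 × cos(44°) = 2086 km.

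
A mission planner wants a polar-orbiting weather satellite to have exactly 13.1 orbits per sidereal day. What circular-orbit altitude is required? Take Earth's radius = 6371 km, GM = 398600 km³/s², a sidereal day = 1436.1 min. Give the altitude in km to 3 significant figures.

1220 km

Required period T = 86166 / 13.1 = 6577.6 s.
From T = 2π√(a³/μ): a = (μ T²/4π²)^(1/3) = (398600 × 6577.6² / 4π²)^(1/3) = 7588 km.
Altitude h = a − R = 7588 − 6371 = 1217 km.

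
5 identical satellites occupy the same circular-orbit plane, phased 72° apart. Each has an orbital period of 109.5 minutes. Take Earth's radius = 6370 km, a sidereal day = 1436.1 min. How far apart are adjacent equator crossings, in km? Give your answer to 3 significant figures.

T = 109.5 min = 6570.0 s.
Single-satellite node shift = (6570.0/86166) × 360° = 27.45°.
With 5 satellites evenly phased, successive equator crossings are 27.45/5 = 5.490° apart.
That is 5.490 × 111.2 = 610 km at the equator.

610 km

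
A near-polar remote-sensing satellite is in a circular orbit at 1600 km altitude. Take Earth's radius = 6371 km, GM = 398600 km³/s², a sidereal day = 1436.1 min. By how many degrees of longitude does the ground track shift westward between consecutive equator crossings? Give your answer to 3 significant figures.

29.6°

Semi-major axis a = 6371 + 1600 = 7971 km. Period T = 2π√(a³/μ) = 2π√(7971³/398600) = 7082.4 s = 118.04 min.
During one orbit Earth rotates (7082.4 / 86166) × 360° = 29.59°.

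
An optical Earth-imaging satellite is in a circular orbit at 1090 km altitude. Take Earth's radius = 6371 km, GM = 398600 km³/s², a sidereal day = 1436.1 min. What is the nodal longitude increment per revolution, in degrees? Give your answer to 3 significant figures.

Semi-major axis a = 6371 + 1090 = 7461 km. Period T = 2π√(a³/μ) = 2π√(7461³/398600) = 6413.7 s = 106.89 min.
During one orbit Earth rotates (6413.7 / 86166) × 360° = 26.80°.

26.8°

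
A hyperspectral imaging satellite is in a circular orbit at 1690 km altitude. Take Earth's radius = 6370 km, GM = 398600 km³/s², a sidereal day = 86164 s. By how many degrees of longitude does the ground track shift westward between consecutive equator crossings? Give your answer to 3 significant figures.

30.1°

Semi-major axis a = 6370 + 1690 = 8060 km. Period T = 2π√(a³/μ) = 2π√(8060³/398600) = 7201.3 s = 120.02 min.
During one orbit Earth rotates (7201.3 / 86164) × 360° = 30.09°.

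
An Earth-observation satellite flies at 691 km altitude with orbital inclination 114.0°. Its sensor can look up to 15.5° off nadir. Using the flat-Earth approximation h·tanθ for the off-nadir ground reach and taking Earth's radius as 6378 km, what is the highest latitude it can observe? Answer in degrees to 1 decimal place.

67.7°

Retrograde orbit: the ground track reaches ±(180° − i) = ±(180 − 114.0) = ±66.0°.
Sensor half-swath on the ground ≈ 691·tan(15.5°) = 192 km = 1.72° of latitude.
Maximum observable latitude ≈ 66.0 + 1.72 = 67.7°.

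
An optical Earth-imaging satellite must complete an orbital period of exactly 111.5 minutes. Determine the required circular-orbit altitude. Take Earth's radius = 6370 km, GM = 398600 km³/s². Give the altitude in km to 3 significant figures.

1300 km

T = 111.5 min = 6690.0 s.
From T = 2π√(a³/μ): a = (μ T²/4π²)^(1/3) = (398600 × 6690.0² / 4π²)^(1/3) = 7674 km.
Altitude h = a − R = 7674 − 6370 = 1304 km.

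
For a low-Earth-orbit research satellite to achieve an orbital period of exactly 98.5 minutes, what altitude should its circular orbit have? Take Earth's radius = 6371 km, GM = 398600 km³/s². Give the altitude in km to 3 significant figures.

694 km

T = 98.5 min = 5910.0 s.
From T = 2π√(a³/μ): a = (μ T²/4π²)^(1/3) = (398600 × 5910.0² / 4π²)^(1/3) = 7065 km.
Altitude h = a − R = 7065 − 6371 = 694 km.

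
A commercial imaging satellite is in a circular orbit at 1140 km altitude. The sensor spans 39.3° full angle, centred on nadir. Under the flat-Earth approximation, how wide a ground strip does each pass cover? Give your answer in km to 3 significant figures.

814 km

Half-angle = 39.3°/2 = 19.65°.
Swath width ≈ 2h·tan(θ/2) = 2 × 1140 × tan(19.65°) = 814.1 km.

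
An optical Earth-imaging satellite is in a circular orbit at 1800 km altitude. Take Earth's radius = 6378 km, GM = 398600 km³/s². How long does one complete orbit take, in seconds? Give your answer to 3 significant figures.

7360 seconds

Semi-major axis a = 6378 + 1800 = 8178 km. Period T = 2π√(a³/μ) = 2π√(8178³/398600) = 7360.1 s = 122.67 min.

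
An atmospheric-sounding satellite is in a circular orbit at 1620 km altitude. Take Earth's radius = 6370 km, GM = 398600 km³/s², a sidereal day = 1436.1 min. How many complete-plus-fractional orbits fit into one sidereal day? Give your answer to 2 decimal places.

Semi-major axis a = 6370 + 1620 = 7990 km. Period T = 2π√(a³/μ) = 2π√(7990³/398600) = 7107.7 s = 118.46 min.
Orbits per sidereal day = 86166 / 7107.7 = 12.123.

12.12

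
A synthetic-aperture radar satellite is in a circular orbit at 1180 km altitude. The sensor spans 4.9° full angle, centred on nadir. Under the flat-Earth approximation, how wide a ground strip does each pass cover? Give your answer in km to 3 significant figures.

Half-angle = 4.9°/2 = 2.45°.
Swath width ≈ 2h·tan(θ/2) = 2 × 1180 × tan(2.45°) = 101.0 km.

101 km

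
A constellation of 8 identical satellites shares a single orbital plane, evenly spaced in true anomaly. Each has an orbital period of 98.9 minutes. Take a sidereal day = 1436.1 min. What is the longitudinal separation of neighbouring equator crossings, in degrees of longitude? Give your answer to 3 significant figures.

3.10°

T = 98.9 min = 5934.0 s.
Single-satellite node shift = (5934.0/86166) × 360° = 24.79°.
With 8 satellites evenly phased, successive equator crossings are 24.79/8 = 3.099° apart.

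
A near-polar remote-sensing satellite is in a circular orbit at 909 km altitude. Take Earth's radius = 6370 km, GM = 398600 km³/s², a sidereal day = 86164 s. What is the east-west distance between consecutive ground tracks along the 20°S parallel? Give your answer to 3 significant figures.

2700 km

Semi-major axis a = 6370 + 909 = 7279 km. Period T = 2π√(a³/μ) = 2π√(7279³/398600) = 6180.4 s = 103.01 min.
Node shift per orbit = (6180.4/86164) × 360° = 25.82°.
Equatorial spacing = 25.82 × 111.2 km/° = 2871 km.
At 20° latitude, spacing = 2871 × cos(20°) = 2698 km.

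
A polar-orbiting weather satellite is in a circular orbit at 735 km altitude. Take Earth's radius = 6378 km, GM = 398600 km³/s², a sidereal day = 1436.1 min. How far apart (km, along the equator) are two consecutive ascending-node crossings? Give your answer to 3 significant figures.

Semi-major axis a = 6378 + 735 = 7113 km. Period T = 2π√(a³/μ) = 2π√(7113³/398600) = 5970.2 s = 99.50 min.
During one orbit Earth rotates (5970.2 / 86166) × 360° = 24.94°.
At the equator that is 24.94° × (2π·6378/360) km/° = 24.94 × 111.3 = 2777 km.

2780 km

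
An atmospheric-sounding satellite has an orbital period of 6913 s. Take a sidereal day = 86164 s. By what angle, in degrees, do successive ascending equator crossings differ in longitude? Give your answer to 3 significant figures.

During one orbit Earth rotates (6913.0 / 86164) × 360° = 28.88°.

28.9°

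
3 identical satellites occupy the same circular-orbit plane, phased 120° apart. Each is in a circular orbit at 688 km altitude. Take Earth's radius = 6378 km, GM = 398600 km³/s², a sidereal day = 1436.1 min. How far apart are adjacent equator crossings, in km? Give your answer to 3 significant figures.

916 km

Semi-major axis a = 6378 + 688 = 7066 km. Period T = 2π√(a³/μ) = 2π√(7066³/398600) = 5911.1 s = 98.52 min.
Single-satellite node shift = (5911.1/86166) × 360° = 24.70°.
With 3 satellites evenly phased, successive equator crossings are 24.70/3 = 8.232° apart.
That is 8.232 × 111.3 = 916 km at the equator.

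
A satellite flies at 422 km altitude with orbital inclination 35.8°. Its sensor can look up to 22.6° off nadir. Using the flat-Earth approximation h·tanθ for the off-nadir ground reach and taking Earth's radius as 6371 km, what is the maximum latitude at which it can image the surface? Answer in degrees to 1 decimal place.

For a prograde orbit the ground track reaches latitude ±i = ±35.8°.
Sensor half-swath on the ground ≈ 422·tan(22.6°) = 176 km = 1.58° of latitude.
Maximum observable latitude ≈ 35.8 + 1.58 = 37.4°.

37.4°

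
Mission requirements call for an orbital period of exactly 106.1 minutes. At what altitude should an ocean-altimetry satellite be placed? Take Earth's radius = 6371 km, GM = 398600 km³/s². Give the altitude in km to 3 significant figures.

1050 km

T = 106.1 min = 6366.0 s.
From T = 2π√(a³/μ): a = (μ T²/4π²)^(1/3) = (398600 × 6366.0² / 4π²)^(1/3) = 7424 km.
Altitude h = a − R = 7424 − 6371 = 1053 km.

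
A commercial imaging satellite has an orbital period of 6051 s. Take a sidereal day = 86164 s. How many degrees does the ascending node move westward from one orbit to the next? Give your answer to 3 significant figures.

During one orbit Earth rotates (6051.0 / 86164) × 360° = 25.28°.

25.3°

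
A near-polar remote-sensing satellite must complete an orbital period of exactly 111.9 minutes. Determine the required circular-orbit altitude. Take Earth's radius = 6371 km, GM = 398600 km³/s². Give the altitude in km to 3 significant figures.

1320 km

T = 111.9 min = 6714.0 s.
From T = 2π√(a³/μ): a = (μ T²/4π²)^(1/3) = (398600 × 6714.0² / 4π²)^(1/3) = 7692 km.
Altitude h = a − R = 7692 − 6371 = 1321 km.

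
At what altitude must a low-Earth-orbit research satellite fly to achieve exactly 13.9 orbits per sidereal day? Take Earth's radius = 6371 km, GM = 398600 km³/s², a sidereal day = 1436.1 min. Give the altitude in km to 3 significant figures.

Required period T = 86166 / 13.9 = 6199.0 s.
From T = 2π√(a³/μ): a = (μ T²/4π²)^(1/3) = (398600 × 6199.0² / 4π²)^(1/3) = 7294 km.
Altitude h = a − R = 7294 − 6371 = 923 km.

923 km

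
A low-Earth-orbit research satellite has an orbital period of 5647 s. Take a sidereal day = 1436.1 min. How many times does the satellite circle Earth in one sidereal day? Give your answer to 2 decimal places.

Orbits per sidereal day = 86166 / 5647.0 = 15.259.

15.26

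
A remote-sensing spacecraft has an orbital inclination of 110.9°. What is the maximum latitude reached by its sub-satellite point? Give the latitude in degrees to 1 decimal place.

69.1°

Retrograde orbit: the ground track reaches ±(180° − i) = ±(180 − 110.9) = ±69.1°.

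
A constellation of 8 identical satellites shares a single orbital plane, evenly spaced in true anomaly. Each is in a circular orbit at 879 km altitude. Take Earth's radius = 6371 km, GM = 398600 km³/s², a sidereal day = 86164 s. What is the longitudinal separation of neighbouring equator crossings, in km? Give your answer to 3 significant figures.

357 km

Semi-major axis a = 6371 + 879 = 7250 km. Period T = 2π√(a³/μ) = 2π√(7250³/398600) = 6143.5 s = 102.39 min.
Single-satellite node shift = (6143.5/86164) × 360° = 25.67°.
With 8 satellites evenly phased, successive equator crossings are 25.67/8 = 3.209° apart.
That is 3.209 × 111.2 = 357 km at the equator.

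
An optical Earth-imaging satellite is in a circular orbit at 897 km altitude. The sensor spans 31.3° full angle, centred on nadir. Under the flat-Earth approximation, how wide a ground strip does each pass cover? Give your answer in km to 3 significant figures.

Half-angle = 31.3°/2 = 15.65°.
Swath width ≈ 2h·tan(θ/2) = 2 × 897 × tan(15.65°) = 502.6 km.

503 km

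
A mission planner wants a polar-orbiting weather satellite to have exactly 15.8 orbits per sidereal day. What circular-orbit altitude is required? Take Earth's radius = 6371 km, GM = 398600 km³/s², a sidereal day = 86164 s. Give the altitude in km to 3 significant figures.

325 km

Required period T = 86164 / 15.8 = 5453.4 s.
From T = 2π√(a³/μ): a = (μ T²/4π²)^(1/3) = (398600 × 5453.4² / 4π²)^(1/3) = 6696 km.
Altitude h = a − R = 6696 − 6371 = 325 km.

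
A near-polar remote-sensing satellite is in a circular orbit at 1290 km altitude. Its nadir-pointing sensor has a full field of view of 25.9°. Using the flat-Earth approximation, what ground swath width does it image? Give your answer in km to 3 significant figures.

Half-angle = 25.9°/2 = 12.95°.
Swath width ≈ 2h·tan(θ/2) = 2 × 1290 × tan(12.95°) = 593.3 km.

593 km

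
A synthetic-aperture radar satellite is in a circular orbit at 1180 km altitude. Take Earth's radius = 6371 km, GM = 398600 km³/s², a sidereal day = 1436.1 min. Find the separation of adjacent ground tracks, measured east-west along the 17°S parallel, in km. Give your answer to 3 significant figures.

Semi-major axis a = 6371 + 1180 = 7551 km. Period T = 2π√(a³/μ) = 2π√(7551³/398600) = 6530.1 s = 108.83 min.
Node shift per orbit = (6530.1/86166) × 360° = 27.28°.
Equatorial spacing = 27.28 × 111.2 km/° = 3034 km.
At 17° latitude, spacing = 3034 × cos(17°) = 2901 km.

2900 km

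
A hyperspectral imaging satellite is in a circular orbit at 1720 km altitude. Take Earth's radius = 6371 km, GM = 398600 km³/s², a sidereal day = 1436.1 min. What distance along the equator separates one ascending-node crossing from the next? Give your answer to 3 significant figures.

3360 km

Semi-major axis a = 6371 + 1720 = 8091 km. Period T = 2π√(a³/μ) = 2π√(8091³/398600) = 7242.9 s = 120.72 min.
During one orbit Earth rotates (7242.9 / 86166) × 360° = 30.26°.
At the equator that is 30.26° × (2π·6371/360) km/° = 30.26 × 111.2 = 3365 km.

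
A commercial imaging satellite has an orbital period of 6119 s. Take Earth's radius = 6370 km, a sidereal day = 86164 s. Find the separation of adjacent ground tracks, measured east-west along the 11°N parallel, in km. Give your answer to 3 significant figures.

Node shift per orbit = (6119.0/86164) × 360° = 25.57°.
Equatorial spacing = 25.57 × 111.2 km/° = 2842 km.
At 11° latitude, spacing = 2842 × cos(11°) = 2790 km.

2790 km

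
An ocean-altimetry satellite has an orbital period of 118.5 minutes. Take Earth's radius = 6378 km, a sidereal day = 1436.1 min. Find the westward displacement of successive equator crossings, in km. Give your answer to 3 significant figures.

T = 118.5 min = 7110.0 s.
During one orbit Earth rotates (7110.0 / 86166) × 360° = 29.71°.
At the equator that is 29.71° × (2π·6378/360) km/° = 29.71 × 111.3 = 3307 km.

3310 km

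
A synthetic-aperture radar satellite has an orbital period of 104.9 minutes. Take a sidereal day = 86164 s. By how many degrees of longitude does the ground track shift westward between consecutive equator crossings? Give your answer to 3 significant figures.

T = 104.9 min = 6294.0 s.
During one orbit Earth rotates (6294.0 / 86164) × 360° = 26.30°.

26.3°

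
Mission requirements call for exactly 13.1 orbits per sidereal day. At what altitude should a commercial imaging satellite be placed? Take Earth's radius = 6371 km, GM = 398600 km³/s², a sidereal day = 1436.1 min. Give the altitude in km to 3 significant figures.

Required period T = 86166 / 13.1 = 6577.6 s.
From T = 2π√(a³/μ): a = (μ T²/4π²)^(1/3) = (398600 × 6577.6² / 4π²)^(1/3) = 7588 km.
Altitude h = a − R = 7588 − 6371 = 1217 km.

1220 km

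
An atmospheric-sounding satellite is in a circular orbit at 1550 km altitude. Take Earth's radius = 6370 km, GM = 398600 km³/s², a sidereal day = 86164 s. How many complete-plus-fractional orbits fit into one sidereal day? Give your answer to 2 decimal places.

Semi-major axis a = 6370 + 1550 = 7920 km. Period T = 2π√(a³/μ) = 2π√(7920³/398600) = 7014.5 s = 116.91 min.
Orbits per sidereal day = 86164 / 7014.5 = 12.284.

12.28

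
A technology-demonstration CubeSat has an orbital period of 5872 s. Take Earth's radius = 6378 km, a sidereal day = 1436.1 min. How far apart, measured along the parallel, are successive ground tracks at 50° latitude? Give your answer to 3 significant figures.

1760 km

Node shift per orbit = (5872.0/86166) × 360° = 24.53°.
Equatorial spacing = 24.53 × 111.3 km/° = 2731 km.
At 50° latitude, spacing = 2731 × cos(50°) = 1755 km.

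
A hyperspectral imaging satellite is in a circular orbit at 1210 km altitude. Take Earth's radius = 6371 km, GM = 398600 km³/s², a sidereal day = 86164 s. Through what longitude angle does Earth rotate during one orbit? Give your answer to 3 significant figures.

Semi-major axis a = 6371 + 1210 = 7581 km. Period T = 2π√(a³/μ) = 2π√(7581³/398600) = 6569.0 s = 109.48 min.
During one orbit Earth rotates (6569.0 / 86164) × 360° = 27.45°.

27.4°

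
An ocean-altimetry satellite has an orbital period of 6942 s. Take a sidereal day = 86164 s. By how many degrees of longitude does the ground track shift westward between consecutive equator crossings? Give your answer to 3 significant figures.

During one orbit Earth rotates (6942.0 / 86164) × 360° = 29.00°.

29.0°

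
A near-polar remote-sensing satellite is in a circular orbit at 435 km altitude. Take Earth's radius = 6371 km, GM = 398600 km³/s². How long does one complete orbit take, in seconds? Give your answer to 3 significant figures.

5590 seconds

Semi-major axis a = 6371 + 435 = 6806 km. Period T = 2π√(a³/μ) = 2π√(6806³/398600) = 5587.9 s = 93.13 min.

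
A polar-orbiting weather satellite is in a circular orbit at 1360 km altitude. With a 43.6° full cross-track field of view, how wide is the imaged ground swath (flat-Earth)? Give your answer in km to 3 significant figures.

1090 km

Half-angle = 43.6°/2 = 21.8°.
Swath width ≈ 2h·tan(θ/2) = 2 × 1360 × tan(21.8°) = 1087.9 km.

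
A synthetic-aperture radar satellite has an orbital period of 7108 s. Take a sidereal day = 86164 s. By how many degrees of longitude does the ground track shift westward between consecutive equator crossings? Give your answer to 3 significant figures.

During one orbit Earth rotates (7108.0 / 86164) × 360° = 29.70°.

29.7°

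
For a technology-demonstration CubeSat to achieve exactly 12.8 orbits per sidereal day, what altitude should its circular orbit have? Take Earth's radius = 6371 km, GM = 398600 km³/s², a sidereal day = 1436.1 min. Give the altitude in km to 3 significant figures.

1330 km

Required period T = 86166 / 12.8 = 6731.7 s.
From T = 2π√(a³/μ): a = (μ T²/4π²)^(1/3) = (398600 × 6731.7² / 4π²)^(1/3) = 7706 km.
Altitude h = a − R = 7706 − 6371 = 1335 km.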